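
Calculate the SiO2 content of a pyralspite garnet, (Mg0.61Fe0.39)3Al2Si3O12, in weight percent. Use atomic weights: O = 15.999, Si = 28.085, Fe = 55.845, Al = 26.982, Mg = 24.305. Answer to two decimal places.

M((Mg0.61Fe0.39)3Al2Si3O12) = 440.024 g/mol; M(SiO2) = 60.083 g/mol.
Moles SiO2 per formula unit = 3 Si ÷ 1 = 3.0000.
SiO2 fraction = (3.0000 × 60.083) / 440.024 = 180.249/440.024 = 0.4096.

40.96 wt%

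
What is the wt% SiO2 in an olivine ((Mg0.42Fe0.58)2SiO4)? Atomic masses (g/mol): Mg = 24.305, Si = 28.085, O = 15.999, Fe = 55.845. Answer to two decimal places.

Formula mass = 177.277 g/mol.
1 Si → 1.0000 mol SiO2 per formula unit; M(SiO2) = 60.083, so SiO2 mass = 60.083 g.
60.083/177.277 × 100 = 33.89 wt%.

33.89 wt%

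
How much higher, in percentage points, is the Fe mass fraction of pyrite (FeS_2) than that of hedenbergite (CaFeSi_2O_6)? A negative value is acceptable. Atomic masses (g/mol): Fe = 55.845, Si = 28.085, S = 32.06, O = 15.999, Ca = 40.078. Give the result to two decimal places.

24.04 percentage points

M(FeS_2) = 119.965 g/mol, so wt% Fe = 55.845/119.965 × 100 = 46.55%.
M(CaFeSi_2O_6) = 248.087 g/mol, so wt% Fe = 55.845/248.087 × 100 = 22.51%.
46.55 − 22.51 = 24.04 pp.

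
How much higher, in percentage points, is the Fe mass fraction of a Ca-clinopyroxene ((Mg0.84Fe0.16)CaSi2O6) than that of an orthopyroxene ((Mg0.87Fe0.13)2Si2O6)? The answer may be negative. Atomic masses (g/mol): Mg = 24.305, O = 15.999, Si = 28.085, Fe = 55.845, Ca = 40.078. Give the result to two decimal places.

First mineral: 8.935 g Fe in 221.593 g formula = 4.03 wt% Fe.
Second mineral: 14.520 g Fe in 208.974 g formula = 6.95 wt% Fe.
4.03% − 6.95% gives a difference of -2.92 percentage points.

-2.92 percentage points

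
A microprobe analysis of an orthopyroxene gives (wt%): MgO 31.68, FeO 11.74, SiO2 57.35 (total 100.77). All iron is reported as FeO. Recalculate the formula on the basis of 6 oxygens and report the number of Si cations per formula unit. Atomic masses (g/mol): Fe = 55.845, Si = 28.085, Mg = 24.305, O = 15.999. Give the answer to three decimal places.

31.68 wt% MgO ÷ 40.304 g/mol = 0.78603 mol, giving 0.78603 Mg and 0.78603 O.
11.74 wt% FeO ÷ 71.844 g/mol = 0.16341 mol, giving 0.16341 Fe and 0.16341 O.
57.35 wt% SiO2 ÷ 60.083 g/mol = 0.95451 mol, giving 0.95451 Si and 1.90902 O.
Oxygen sums to 2.85846; scaling by 6/2.85846 = 2.09903 puts the formula on 6 O.
Si: 0.95451 × 2.09903 = 2.004 atoms per formula unit.

2.004 Si apfu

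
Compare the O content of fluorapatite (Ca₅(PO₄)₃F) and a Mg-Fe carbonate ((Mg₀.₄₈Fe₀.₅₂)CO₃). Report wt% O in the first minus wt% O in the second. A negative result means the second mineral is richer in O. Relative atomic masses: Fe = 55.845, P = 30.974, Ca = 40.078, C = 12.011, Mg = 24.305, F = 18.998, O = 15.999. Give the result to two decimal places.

First mineral: 191.988 g O in 504.298 g formula = 38.07 wt% O.
Second mineral: 47.997 g O in 100.714 g formula = 47.66 wt% O.
38.07% − 47.66% gives a difference of -9.59 percentage points.

-9.59 percentage points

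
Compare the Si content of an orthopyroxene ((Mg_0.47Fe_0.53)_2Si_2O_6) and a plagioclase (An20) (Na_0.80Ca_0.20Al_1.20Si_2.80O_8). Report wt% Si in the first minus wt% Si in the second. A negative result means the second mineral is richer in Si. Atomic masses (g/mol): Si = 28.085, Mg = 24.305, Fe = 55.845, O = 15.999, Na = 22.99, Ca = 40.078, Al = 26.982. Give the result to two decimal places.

-5.65 percentage points

First mineral: 56.170 g Si in 234.206 g formula = 23.98 wt% Si.
Second mineral: 78.638 g Si in 265.416 g formula = 29.63 wt% Si.
23.98% − 29.63% gives a difference of -5.65 percentage points.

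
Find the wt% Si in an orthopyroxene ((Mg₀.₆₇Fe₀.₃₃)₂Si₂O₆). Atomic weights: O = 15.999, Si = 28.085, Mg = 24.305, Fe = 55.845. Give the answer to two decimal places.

25.35 mass %

M((Mg₀.₆₇Fe₀.₃₃)₂Si₂O₆) = 221.590 g/mol.
Si contributes 2 × 28.085 = 56.170 g per mole.
56.170/221.590 = 0.2535 → 25.35%.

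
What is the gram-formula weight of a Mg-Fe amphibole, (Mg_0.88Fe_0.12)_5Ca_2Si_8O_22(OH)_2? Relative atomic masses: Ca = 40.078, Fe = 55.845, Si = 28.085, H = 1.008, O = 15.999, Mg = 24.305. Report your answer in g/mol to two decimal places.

831.28 g/mol

Mg: 4.40 × 24.305 = 106.9420
Fe: 0.60 × 55.845 = 33.5070
Ca: 2 × 40.078 = 80.1560
Si: 8 × 28.085 = 224.6800
O: 24 × 15.999 = 383.9760
H: 2 × 1.008 = 2.0160
Summing the contributions gives the formula mass.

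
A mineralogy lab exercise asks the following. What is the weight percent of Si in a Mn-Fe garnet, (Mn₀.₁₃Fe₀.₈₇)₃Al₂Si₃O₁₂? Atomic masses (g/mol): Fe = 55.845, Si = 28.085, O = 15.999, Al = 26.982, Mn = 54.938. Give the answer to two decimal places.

Formula mass = 0.39*54.938 + 2.61*55.845 + 2*26.982 + 3*28.085 + 12*15.999 = 497.388 g/mol, of which 84.255 g is Si.
So Si makes up 84.255/497.388 = 0.1694 of the mass, i.e. 16.94%.

16.94 wt%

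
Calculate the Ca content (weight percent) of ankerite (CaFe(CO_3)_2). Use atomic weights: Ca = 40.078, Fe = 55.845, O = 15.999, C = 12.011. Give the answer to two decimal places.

18.56 weight percent

Formula mass = 1·40.078 + 1·55.845 + 2·12.011 + 6·15.999 = 215.939 g/mol, of which 40.078 g is Ca.
So Ca makes up 40.078/215.939 = 0.1856 of the mass, i.e. 18.56%.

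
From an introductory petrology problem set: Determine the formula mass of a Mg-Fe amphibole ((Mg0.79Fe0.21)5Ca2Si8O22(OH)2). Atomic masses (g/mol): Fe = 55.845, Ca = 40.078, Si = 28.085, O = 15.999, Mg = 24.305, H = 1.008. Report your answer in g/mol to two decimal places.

845.47 g/mol

The formula mass is the sum 3.95*24.305 + 1.05*55.845 + 2*40.078 + 8*28.085 + 24*15.999 + 2*1.008.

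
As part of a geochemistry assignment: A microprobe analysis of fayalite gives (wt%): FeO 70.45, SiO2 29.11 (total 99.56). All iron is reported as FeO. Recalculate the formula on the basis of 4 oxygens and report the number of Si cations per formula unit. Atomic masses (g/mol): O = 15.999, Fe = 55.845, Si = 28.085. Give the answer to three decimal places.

FeO (M=71.844): mol = 0.98060; Fe = 0.98060, O = 0.98060.
SiO2 (M=60.083): mol = 0.48450; Si = 0.48450, O = 0.96900.
ΣO = 1.94960; factor = 4/ΣO = 2.05170.
Si apfu = 0.48450 × 2.05170 = 0.994.

0.994 Si apfu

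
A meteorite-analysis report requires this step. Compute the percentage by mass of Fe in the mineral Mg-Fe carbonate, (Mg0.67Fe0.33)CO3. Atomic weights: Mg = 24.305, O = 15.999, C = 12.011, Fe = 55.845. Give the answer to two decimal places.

19.46 mass %

M((Mg0.67Fe0.33)CO3) = 94.721 g/mol.
Fe contributes 0.33 × 55.845 = 18.429 g per mole.
18.429/94.721 = 0.1946 → 19.46%.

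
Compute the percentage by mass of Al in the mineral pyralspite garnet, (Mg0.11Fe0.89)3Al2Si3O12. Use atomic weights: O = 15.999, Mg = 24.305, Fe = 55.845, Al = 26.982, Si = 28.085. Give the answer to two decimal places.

11.07 weight percent

M((Mg0.11Fe0.89)3Al2Si3O12) = 487.334 g/mol.
Al contributes 2 × 26.982 = 53.964 g per mole.
53.964/487.334 = 0.1107 → 11.07%.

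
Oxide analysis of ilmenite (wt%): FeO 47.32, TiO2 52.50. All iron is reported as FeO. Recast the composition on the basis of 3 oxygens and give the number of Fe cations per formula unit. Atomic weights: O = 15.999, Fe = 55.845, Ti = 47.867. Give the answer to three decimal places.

FeO (M=71.844): mol = 0.65865; Fe = 0.65865, O = 0.65865.
TiO2 (M=79.865): mol = 0.65736; Ti = 0.65736, O = 1.31472.
ΣO = 1.97337; factor = 3/ΣO = 1.52024.
Fe apfu = 0.65865 × 1.52024 = 1.001.

1.001 Fe apfu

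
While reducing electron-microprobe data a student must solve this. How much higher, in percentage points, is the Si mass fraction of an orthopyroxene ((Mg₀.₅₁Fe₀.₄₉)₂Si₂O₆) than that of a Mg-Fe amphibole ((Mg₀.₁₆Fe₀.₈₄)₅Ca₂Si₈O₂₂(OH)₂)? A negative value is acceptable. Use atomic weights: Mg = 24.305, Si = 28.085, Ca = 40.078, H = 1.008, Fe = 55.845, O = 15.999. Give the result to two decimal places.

0.46 percentage points

M((Mg₀.₅₁Fe₀.₄₉)₂Si₂O₆) = 231.683 g/mol, so wt% Si = 56.170/231.683 × 100 = 24.24%.
M((Mg₀.₁₆Fe₀.₈₄)₅Ca₂Si₈O₂₂(OH)₂) = 944.821 g/mol, so wt% Si = 224.680/944.821 × 100 = 23.78%.
24.24 − 23.78 = 0.46 pp.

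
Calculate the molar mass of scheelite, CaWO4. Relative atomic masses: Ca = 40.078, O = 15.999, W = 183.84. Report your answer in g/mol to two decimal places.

287.91 g/mol

The formula mass is the sum 1(40.078) + 1(183.84) + 4(15.999).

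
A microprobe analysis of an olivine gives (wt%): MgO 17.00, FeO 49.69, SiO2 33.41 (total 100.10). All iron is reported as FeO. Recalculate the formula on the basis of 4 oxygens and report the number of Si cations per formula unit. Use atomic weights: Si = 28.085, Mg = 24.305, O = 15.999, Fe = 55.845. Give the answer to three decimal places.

0.999 Si apfu

MgO: 17.00/40.304 = 0.42179 mol → 0.42179 mol Mg, 0.42179 mol O.
FeO: 49.69/71.844 = 0.69164 mol → 0.69164 mol Fe, 0.69164 mol O.
SiO2: 33.41/60.083 = 0.55606 mol → 0.55606 mol Si, 1.11212 mol O.
Total oxygen = 2.22555 mol. Normalization factor = 4/2.22555 = 1.79731.
Si per 4 O = 0.55606 × 1.79731 = 0.999.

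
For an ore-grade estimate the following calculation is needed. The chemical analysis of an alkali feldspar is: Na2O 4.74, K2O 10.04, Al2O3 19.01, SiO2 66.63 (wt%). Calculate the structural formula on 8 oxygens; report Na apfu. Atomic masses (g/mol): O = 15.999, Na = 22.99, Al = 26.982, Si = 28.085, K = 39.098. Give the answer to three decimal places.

4.74 wt% Na2O ÷ 61.979 g/mol = 0.07648 mol, giving 0.15296 Na and 0.07648 O.
10.04 wt% K2O ÷ 94.195 g/mol = 0.10659 mol, giving 0.21318 K and 0.10659 O.
19.01 wt% Al2O3 ÷ 101.961 g/mol = 0.18644 mol, giving 0.37288 Al and 0.55932 O.
66.63 wt% SiO2 ÷ 60.083 g/mol = 1.10897 mol, giving 1.10897 Si and 2.21794 O.
Oxygen sums to 2.96033; scaling by 8/2.96033 = 2.70240 puts the formula on 8 O.
Na: 0.15296 × 2.70240 = 0.413 atoms per formula unit.

0.413 Na apfu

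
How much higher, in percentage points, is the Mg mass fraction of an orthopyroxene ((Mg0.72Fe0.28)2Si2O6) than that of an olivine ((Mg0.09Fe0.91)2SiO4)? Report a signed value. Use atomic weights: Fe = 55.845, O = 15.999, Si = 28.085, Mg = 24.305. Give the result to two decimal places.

13.81 percentage points

First mineral: 34.999 g Mg in 218.436 g formula = 16.02 wt% Mg.
Second mineral: 4.375 g Mg in 198.094 g formula = 2.21 wt% Mg.
16.02% − 2.21% gives a difference of 13.81 percentage points.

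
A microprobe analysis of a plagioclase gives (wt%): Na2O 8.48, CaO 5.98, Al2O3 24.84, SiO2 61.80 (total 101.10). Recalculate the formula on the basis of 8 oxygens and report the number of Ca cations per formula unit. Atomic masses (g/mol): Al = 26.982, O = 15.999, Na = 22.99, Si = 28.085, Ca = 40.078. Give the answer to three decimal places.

8.48 wt% Na2O ÷ 61.979 g/mol = 0.13682 mol, giving 0.27364 Na and 0.13682 O.
5.98 wt% CaO ÷ 56.077 g/mol = 0.10664 mol, giving 0.10664 Ca and 0.10664 O.
24.84 wt% Al2O3 ÷ 101.961 g/mol = 0.24362 mol, giving 0.48724 Al and 0.73086 O.
61.80 wt% SiO2 ÷ 60.083 g/mol = 1.02858 mol, giving 1.02858 Si and 2.05716 O.
Oxygen sums to 3.03148; scaling by 8/3.03148 = 2.63898 puts the formula on 8 O.
Ca: 0.10664 × 2.63898 = 0.281 atoms per formula unit.

0.281 Ca apfu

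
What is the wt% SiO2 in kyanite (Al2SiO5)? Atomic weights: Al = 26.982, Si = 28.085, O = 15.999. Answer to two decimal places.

Formula mass = 162.044 g/mol.
1 Si → 1.0000 mol SiO2 per formula unit; M(SiO2) = 60.083, so SiO2 mass = 60.083 g.
60.083/162.044 × 100 = 37.08 wt%.

37.08 wt%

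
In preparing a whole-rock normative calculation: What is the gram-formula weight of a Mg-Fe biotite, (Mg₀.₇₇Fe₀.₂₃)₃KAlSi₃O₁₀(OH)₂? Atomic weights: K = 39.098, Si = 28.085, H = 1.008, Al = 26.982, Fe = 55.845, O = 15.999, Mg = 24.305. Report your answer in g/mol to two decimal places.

439.02 g/mol

M = 2.31*24.305 + 0.69*55.845 + 1*39.098 + 1*26.982 + 3*28.085 + 12*15.999 + 2*1.008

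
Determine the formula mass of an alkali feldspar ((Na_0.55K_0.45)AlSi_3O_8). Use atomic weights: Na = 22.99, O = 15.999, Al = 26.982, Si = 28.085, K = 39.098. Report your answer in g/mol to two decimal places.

M = 0.55*22.99 + 0.45*39.098 + 1*26.982 + 3*28.085 + 8*15.999

269.47 g/mol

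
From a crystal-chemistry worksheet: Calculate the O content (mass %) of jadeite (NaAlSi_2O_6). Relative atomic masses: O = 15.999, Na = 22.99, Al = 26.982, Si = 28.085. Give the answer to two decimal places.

Molar mass of NaAlSi_2O_6: 1·22.99 + 1·26.982 + 2·28.085 + 6·15.999 = 202.136 g/mol.
Mass of O per formula unit: 6 × 15.999 = 95.994 g.
Weight fraction O = 95.994 / 202.136 = 0.4749.

47.49 mass %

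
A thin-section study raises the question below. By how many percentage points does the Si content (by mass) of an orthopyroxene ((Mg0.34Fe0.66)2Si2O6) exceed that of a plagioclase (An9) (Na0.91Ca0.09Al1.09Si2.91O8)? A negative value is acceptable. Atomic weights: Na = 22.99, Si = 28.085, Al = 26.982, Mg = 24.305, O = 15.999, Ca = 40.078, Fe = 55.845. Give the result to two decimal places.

Si in (Mg0.34Fe0.66)2Si2O6: molar mass 242.407 g/mol; 2×28.085 = 56.170 g → 23.17 wt%.
Si in Na0.91Ca0.09Al1.09Si2.91O8: molar mass 263.658 g/mol; 2.91×28.085 = 81.727 g → 31.00 wt%.
Difference = 23.17 − 31.00 = -7.83 percentage points.

-7.83 percentage points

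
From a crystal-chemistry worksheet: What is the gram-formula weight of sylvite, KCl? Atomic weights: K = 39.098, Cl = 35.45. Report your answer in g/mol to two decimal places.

74.55 g/mol

K: 1 × 39.098 = 39.0980
Cl: 1 × 35.45 = 35.4500
Summing the contributions gives the formula mass.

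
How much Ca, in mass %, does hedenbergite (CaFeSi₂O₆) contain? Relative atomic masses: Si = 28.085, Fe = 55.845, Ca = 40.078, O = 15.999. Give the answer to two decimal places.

16.15 mass %

M(CaFeSi₂O₆) = 248.087 g/mol.
Ca contributes 1 × 40.078 = 40.078 g per mole.
40.078/248.087 = 0.1615 → 16.15%.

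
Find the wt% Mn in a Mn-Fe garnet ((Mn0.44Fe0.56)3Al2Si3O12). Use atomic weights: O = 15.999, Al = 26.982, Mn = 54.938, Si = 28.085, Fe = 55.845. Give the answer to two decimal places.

Formula mass = 1.32·54.938 + 1.68·55.845 + 2·26.982 + 3·28.085 + 12·15.999 = 496.545 g/mol, of which 72.518 g is Mn.
So Mn makes up 72.518/496.545 = 0.1460 of the mass, i.e. 14.60%.

14.60 wt%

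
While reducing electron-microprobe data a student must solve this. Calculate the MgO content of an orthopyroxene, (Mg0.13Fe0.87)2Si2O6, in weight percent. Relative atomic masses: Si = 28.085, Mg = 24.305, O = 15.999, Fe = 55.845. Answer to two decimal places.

4.10 wt%

M((Mg0.13Fe0.87)2Si2O6) = 255.654 g/mol; M(MgO) = 40.304 g/mol.
Moles MgO per formula unit = 0.26 Mg ÷ 1 = 0.2600.
MgO fraction = (0.2600 × 40.304) / 255.654 = 10.479/255.654 = 0.0410.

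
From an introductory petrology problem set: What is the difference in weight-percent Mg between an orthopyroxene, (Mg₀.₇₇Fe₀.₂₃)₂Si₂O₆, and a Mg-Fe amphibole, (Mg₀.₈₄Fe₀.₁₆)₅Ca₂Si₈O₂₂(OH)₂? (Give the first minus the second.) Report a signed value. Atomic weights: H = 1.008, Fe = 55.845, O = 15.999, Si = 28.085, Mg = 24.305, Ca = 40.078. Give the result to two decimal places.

5.20 percentage points

M((Mg₀.₇₇Fe₀.₂₃)₂Si₂O₆) = 215.282 g/mol, so wt% Mg = 37.430/215.282 × 100 = 17.39%.
M((Mg₀.₈₄Fe₀.₁₆)₅Ca₂Si₈O₂₂(OH)₂) = 837.585 g/mol, so wt% Mg = 102.081/837.585 × 100 = 12.19%.
17.39 − 12.19 = 5.20 pp.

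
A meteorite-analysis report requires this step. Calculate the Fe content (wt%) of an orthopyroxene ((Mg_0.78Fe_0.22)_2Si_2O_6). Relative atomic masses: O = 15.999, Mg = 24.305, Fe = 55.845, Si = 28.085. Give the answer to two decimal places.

11.45 wt%

Formula mass = 1.56*24.305 + 0.44*55.845 + 2*28.085 + 6*15.999 = 214.652 g/mol, of which 24.572 g is Fe.
So Fe makes up 24.572/214.652 = 0.1145 of the mass, i.e. 11.45%.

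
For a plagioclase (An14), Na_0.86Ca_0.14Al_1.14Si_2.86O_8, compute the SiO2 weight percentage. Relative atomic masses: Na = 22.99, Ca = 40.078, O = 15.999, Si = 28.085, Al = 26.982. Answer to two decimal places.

M(Na_0.86Ca_0.14Al_1.14Si_2.86O_8) = 264.457 g/mol; M(SiO2) = 60.083 g/mol.
Moles SiO2 per formula unit = 2.86 Si ÷ 1 = 2.8600.
SiO2 fraction = (2.8600 × 60.083) / 264.457 = 171.837/264.457 = 0.6498.

64.98 wt%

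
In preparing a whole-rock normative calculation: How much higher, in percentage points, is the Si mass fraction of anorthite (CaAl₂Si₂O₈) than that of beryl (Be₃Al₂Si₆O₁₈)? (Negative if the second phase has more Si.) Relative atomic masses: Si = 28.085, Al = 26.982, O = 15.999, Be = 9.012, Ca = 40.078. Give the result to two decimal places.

-11.16 percentage points

First mineral: 56.170 g Si in 278.204 g formula = 20.19 wt% Si.
Second mineral: 168.510 g Si in 537.492 g formula = 31.35 wt% Si.
20.19% − 31.35% gives a difference of -11.16 percentage points.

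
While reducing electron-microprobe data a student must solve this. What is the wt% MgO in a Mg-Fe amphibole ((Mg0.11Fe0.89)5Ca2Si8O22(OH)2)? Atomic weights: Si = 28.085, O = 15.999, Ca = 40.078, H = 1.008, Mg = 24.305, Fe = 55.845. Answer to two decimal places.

M((Mg0.11Fe0.89)5Ca2Si8O22(OH)2) = 952.706 g/mol; M(MgO) = 40.304 g/mol.
Moles MgO per formula unit = 0.55 Mg ÷ 1 = 0.5500.
MgO fraction = (0.5500 × 40.304) / 952.706 = 22.167/952.706 = 0.0233.

2.33 wt%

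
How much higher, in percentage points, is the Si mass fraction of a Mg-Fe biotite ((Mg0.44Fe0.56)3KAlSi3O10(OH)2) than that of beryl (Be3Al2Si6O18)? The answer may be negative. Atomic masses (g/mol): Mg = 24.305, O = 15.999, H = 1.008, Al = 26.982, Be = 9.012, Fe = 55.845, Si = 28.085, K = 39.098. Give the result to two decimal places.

Si in (Mg0.44Fe0.56)3KAlSi3O10(OH)2: molar mass 470.241 g/mol; 3×28.085 = 84.255 g → 17.92 wt%.
Si in Be3Al2Si6O18: molar mass 537.492 g/mol; 6×28.085 = 168.510 g → 31.35 wt%.
Difference = 17.92 − 31.35 = -13.43 percentage points.

-13.43 percentage points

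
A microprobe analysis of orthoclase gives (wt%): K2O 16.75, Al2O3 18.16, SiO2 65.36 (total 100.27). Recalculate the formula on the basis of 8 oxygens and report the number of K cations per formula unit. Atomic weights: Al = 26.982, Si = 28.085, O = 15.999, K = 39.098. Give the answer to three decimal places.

0.985 K apfu

K2O: 16.75/94.195 = 0.17782 mol → 0.35564 mol K, 0.17782 mol O.
Al2O3: 18.16/101.961 = 0.17811 mol → 0.35622 mol Al, 0.53433 mol O.
SiO2: 65.36/60.083 = 1.08783 mol → 1.08783 mol Si, 2.17566 mol O.
Total oxygen = 2.88781 mol. Normalization factor = 8/2.88781 = 2.77027.
K per 8 O = 0.35564 × 2.77027 = 0.985.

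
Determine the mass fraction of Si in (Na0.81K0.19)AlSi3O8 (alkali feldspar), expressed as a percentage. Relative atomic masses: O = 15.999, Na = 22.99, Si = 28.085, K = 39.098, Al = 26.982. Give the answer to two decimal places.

Molar mass of (Na0.81K0.19)AlSi3O8: 0.81·22.99 + 0.19·39.098 + 1·26.982 + 3·28.085 + 8·15.999 = 265.280 g/mol.
Mass of Si per formula unit: 3 × 28.085 = 84.255 g.
Weight fraction Si = 84.255 / 265.280 = 0.3176.

31.76 mass %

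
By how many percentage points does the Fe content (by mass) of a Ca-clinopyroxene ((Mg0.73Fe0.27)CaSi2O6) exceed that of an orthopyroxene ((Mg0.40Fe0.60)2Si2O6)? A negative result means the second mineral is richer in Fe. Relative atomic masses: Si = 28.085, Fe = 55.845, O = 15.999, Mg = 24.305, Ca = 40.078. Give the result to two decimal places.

Fe in (Mg0.73Fe0.27)CaSi2O6: molar mass 225.063 g/mol; 0.27×55.845 = 15.078 g → 6.70 wt%.
Fe in (Mg0.40Fe0.60)2Si2O6: molar mass 238.622 g/mol; 1.20×55.845 = 67.014 g → 28.08 wt%.
Difference = 6.70 − 28.08 = -21.38 percentage points.

-21.38 percentage points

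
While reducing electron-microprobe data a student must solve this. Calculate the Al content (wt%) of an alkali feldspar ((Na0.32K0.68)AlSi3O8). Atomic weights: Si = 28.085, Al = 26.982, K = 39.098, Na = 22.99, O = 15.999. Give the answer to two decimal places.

9.88 wt%

Formula mass = 0.32×22.99 + 0.68×39.098 + 1×26.982 + 3×28.085 + 8×15.999 = 273.172 g/mol, of which 26.982 g is Al.
So Al makes up 26.982/273.172 = 0.0988 of the mass, i.e. 9.88%.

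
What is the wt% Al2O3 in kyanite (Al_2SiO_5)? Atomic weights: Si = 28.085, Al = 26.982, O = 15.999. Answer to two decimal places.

M(Al_2SiO_5) = 162.044 g/mol; M(Al2O3) = 101.961 g/mol.
Moles Al2O3 per formula unit = 2 Al ÷ 2 = 1.0000.
Al2O3 fraction = (1.0000 × 101.961) / 162.044 = 101.961/162.044 = 0.6292.

62.92 wt%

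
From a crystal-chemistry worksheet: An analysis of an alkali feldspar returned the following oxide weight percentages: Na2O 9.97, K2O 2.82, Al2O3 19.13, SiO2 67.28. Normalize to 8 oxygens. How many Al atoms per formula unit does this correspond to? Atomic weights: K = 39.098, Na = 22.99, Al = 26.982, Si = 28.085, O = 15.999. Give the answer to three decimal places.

Na2O: 9.97/61.979 = 0.16086 mol → 0.32172 mol Na, 0.16086 mol O.
K2O: 2.82/94.195 = 0.02994 mol → 0.05988 mol K, 0.02994 mol O.
Al2O3: 19.13/101.961 = 0.18762 mol → 0.37524 mol Al, 0.56286 mol O.
SiO2: 67.28/60.083 = 1.11978 mol → 1.11978 mol Si, 2.23956 mol O.
Total oxygen = 2.99322 mol. Normalization factor = 8/2.99322 = 2.67271.
Al per 8 O = 0.37524 × 2.67271 = 1.003.

1.003 Al apfu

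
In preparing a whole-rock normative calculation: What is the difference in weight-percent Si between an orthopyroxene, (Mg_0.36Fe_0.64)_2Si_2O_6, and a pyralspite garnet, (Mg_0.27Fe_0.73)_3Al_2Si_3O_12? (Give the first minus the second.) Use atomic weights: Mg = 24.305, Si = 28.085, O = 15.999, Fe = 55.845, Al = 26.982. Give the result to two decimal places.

5.45 percentage points

M((Mg_0.36Fe_0.64)_2Si_2O_6) = 241.145 g/mol, so wt% Si = 56.170/241.145 × 100 = 23.29%.
M((Mg_0.27Fe_0.73)_3Al_2Si_3O_12) = 472.195 g/mol, so wt% Si = 84.255/472.195 × 100 = 17.84%.
23.29 − 17.84 = 5.45 pp.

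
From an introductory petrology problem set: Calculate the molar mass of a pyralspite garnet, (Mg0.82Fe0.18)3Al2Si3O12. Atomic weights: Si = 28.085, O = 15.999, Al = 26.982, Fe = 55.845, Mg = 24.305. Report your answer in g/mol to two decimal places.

Mg: 2.46 × 24.305 = 59.7903
Fe: 0.54 × 55.845 = 30.1563
Al: 2 × 26.982 = 53.9640
Si: 3 × 28.085 = 84.2550
O: 12 × 15.999 = 191.9880
Summing the contributions gives the formula mass.

420.15 g/mol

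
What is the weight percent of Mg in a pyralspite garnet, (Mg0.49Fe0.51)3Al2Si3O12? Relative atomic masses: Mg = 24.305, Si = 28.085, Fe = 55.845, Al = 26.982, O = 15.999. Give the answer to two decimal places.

Molar mass of (Mg0.49Fe0.51)3Al2Si3O12: 1.47×24.305 + 1.53×55.845 + 2×26.982 + 3×28.085 + 12×15.999 = 451.378 g/mol.
Mass of Mg per formula unit: 1.47 × 24.305 = 35.728 g.
Weight fraction Mg = 35.728 / 451.378 = 0.0792.

7.92 wt%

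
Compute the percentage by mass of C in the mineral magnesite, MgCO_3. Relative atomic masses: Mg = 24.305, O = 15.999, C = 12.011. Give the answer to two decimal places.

Molar mass of MgCO_3: 1*24.305 + 1*12.011 + 3*15.999 = 84.313 g/mol.
Mass of C per formula unit: 1 × 12.011 = 12.011 g.
Weight fraction C = 12.011 / 84.313 = 0.1425.

14.25 mass %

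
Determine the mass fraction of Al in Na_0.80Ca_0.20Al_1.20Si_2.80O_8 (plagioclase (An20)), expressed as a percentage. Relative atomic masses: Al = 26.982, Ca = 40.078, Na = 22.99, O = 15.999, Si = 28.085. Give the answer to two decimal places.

12.20 mass %

M(Na_0.80Ca_0.20Al_1.20Si_2.80O_8) = 265.416 g/mol.
Al contributes 1.20 × 26.982 = 32.378 g per mole.
32.378/265.416 = 0.1220 → 12.20%.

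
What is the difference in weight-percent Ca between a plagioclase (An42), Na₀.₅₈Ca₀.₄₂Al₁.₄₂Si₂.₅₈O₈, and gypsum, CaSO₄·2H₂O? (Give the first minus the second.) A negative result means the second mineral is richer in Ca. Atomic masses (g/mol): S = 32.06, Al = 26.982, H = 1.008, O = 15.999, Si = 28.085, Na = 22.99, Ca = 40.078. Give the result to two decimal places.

-17.02 percentage points

Ca in Na₀.₅₈Ca₀.₄₂Al₁.₄₂Si₂.₅₈O₈: molar mass 268.933 g/mol; 0.42×40.078 = 16.833 g → 6.26 wt%.
Ca in CaSO₄·2H₂O: molar mass 172.164 g/mol; 1×40.078 = 40.078 g → 23.28 wt%.
Difference = 6.26 − 23.28 = -17.02 percentage points.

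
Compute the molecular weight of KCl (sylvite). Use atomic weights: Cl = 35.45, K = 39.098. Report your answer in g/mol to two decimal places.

74.55 g/mol

M = 1·39.098 + 1·35.45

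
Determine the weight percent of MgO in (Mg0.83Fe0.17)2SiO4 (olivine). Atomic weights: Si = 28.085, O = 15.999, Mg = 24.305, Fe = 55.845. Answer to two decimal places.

44.19 wt%

M((Mg0.83Fe0.17)2SiO4) = 151.415 g/mol; M(MgO) = 40.304 g/mol.
Moles MgO per formula unit = 1.66 Mg ÷ 1 = 1.6600.
MgO fraction = (1.6600 × 40.304) / 151.415 = 66.905/151.415 = 0.4419.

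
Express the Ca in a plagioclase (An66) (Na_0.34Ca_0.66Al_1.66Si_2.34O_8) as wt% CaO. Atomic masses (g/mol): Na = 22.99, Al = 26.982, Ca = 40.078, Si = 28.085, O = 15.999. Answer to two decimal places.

Formula mass = 272.769 g/mol.
0.66 Ca → 0.6600 mol CaO per formula unit; M(CaO) = 56.077, so CaO mass = 37.011 g.
37.011/272.769 × 100 = 13.57 wt%.

13.57 wt%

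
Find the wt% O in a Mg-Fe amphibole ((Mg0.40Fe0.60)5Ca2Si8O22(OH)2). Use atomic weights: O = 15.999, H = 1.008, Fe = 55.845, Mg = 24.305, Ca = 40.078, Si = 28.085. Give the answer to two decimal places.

42.34 weight percent

Molar mass of (Mg0.40Fe0.60)5Ca2Si8O22(OH)2: 2×24.305 + 3×55.845 + 2×40.078 + 8×28.085 + 24×15.999 + 2×1.008 = 906.973 g/mol.
Mass of O per formula unit: 24 × 15.999 = 383.976 g.
Weight fraction O = 383.976 / 906.973 = 0.4234.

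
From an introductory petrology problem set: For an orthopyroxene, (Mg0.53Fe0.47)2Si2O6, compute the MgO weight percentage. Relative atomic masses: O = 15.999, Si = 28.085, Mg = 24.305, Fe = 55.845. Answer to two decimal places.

18.54 wt%

Formula mass = 230.422 g/mol.
1.06 Mg → 1.0600 mol MgO per formula unit; M(MgO) = 40.304, so MgO mass = 42.722 g.
42.722/230.422 × 100 = 18.54 wt%.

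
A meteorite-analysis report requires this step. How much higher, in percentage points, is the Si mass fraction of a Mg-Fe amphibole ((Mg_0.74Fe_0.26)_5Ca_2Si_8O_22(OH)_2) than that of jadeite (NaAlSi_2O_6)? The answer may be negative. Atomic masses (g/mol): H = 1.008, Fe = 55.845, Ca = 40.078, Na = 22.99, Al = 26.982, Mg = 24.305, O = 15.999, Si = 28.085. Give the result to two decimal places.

-1.46 percentage points

Si in (Mg_0.74Fe_0.26)_5Ca_2Si_8O_22(OH)_2: molar mass 853.355 g/mol; 8×28.085 = 224.680 g → 26.33 wt%.
Si in NaAlSi_2O_6: molar mass 202.136 g/mol; 2×28.085 = 56.170 g → 27.79 wt%.
Difference = 26.33 − 27.79 = -1.46 percentage points.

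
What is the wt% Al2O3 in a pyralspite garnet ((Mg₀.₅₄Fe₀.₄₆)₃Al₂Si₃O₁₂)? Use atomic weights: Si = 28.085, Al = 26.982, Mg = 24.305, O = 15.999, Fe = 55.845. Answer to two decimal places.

Formula mass = 446.647 g/mol.
2 Al → 1.0000 mol Al2O3 per formula unit; M(Al2O3) = 101.961, so Al2O3 mass = 101.961 g.
101.961/446.647 × 100 = 22.83 wt%.

22.83 wt%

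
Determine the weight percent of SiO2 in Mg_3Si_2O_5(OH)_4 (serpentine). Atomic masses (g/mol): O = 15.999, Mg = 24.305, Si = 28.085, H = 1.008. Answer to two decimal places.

Molar mass of Mg_3Si_2O_5(OH)_4 = 3·24.305 + 2·28.085 + 9·15.999 + 4·1.008 = 277.108 g/mol.
Each formula unit contains 2 Si, equivalent to 2/1 = 2.0000 mol SiO2.
M(SiO2) = 1×28.085 + 2×15.999 = 60.083 g/mol.
Mass of SiO2 per formula unit = 2.0000 × 60.083 = 120.166 g.
SiO2 wt% = 120.166 / 277.108 × 100 = 43.36%.

43.36 wt%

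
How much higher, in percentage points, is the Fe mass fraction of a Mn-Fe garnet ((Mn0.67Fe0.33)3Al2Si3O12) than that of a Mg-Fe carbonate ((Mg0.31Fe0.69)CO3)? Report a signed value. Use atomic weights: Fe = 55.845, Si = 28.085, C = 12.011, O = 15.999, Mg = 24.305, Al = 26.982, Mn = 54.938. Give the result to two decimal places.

-25.18 percentage points

M((Mn0.67Fe0.33)3Al2Si3O12) = 495.919 g/mol, so wt% Fe = 55.287/495.919 × 100 = 11.15%.
M((Mg0.31Fe0.69)CO3) = 106.076 g/mol, so wt% Fe = 38.533/106.076 × 100 = 36.33%.
11.15 − 36.33 = -25.18 pp.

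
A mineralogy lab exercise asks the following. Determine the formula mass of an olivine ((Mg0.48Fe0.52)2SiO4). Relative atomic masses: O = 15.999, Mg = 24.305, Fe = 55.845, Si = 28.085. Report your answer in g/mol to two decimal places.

Mg: 0.96 × 24.305 = 23.3328
Fe: 1.04 × 55.845 = 58.0788
Si: 1 × 28.085 = 28.0850
O: 4 × 15.999 = 63.9960
Summing the contributions gives the formula mass.

173.49 g/mol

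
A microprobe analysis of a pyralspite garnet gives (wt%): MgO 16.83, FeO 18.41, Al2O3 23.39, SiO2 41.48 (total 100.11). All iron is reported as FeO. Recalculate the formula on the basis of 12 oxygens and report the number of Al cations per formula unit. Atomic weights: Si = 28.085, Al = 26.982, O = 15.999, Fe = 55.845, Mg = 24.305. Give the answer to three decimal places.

2.007 Al apfu

MgO (M=40.304): mol = 0.41758; Mg = 0.41758, O = 0.41758.
FeO (M=71.844): mol = 0.25625; Fe = 0.25625, O = 0.25625.
Al2O3 (M=101.961): mol = 0.22940; Al = 0.45880, O = 0.68820.
SiO2 (M=60.083): mol = 0.69038; Si = 0.69038, O = 1.38076.
ΣO = 2.74279; factor = 12/ΣO = 4.37511.
Al apfu = 0.45880 × 4.37511 = 2.007.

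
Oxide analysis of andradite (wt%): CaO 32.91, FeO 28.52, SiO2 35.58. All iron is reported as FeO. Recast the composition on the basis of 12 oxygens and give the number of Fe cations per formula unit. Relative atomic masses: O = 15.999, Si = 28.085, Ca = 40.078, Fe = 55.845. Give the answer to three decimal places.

CaO (M=56.077): mol = 0.58687; Ca = 0.58687, O = 0.58687.
FeO (M=71.844): mol = 0.39697; Fe = 0.39697, O = 0.39697.
SiO2 (M=60.083): mol = 0.59218; Si = 0.59218, O = 1.18436.
ΣO = 2.16820; factor = 12/ΣO = 5.53454.
Fe apfu = 0.39697 × 5.53454 = 2.197.

2.197 Fe apfu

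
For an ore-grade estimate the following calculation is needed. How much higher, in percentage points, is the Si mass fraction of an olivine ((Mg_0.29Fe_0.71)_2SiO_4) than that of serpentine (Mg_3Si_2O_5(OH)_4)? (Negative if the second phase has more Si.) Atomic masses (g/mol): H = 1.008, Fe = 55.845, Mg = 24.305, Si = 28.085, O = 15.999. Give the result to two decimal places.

M((Mg_0.29Fe_0.71)_2SiO_4) = 185.478 g/mol, so wt% Si = 28.085/185.478 × 100 = 15.14%.
M(Mg_3Si_2O_5(OH)_4) = 277.108 g/mol, so wt% Si = 56.170/277.108 × 100 = 20.27%.
15.14 − 20.27 = -5.13 pp.

-5.13 percentage points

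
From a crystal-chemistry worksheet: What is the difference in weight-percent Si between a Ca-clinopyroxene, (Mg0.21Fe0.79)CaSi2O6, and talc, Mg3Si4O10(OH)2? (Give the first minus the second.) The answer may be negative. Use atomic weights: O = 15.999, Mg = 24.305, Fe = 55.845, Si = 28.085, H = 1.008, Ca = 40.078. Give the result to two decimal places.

-6.36 percentage points

First mineral: 56.170 g Si in 241.464 g formula = 23.26 wt% Si.
Second mineral: 112.340 g Si in 379.259 g formula = 29.62 wt% Si.
23.26% − 29.62% gives a difference of -6.36 percentage points.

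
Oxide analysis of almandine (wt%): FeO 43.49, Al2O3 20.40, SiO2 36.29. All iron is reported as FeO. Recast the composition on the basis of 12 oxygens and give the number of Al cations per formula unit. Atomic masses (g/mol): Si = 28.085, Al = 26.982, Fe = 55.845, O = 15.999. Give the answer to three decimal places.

43.49 wt% FeO ÷ 71.844 g/mol = 0.60534 mol, giving 0.60534 Fe and 0.60534 O.
20.40 wt% Al2O3 ÷ 101.961 g/mol = 0.20008 mol, giving 0.40016 Al and 0.60024 O.
36.29 wt% SiO2 ÷ 60.083 g/mol = 0.60400 mol, giving 0.60400 Si and 1.20800 O.
Oxygen sums to 2.41358; scaling by 12/2.41358 = 4.97187 puts the formula on 12 O.
Al: 0.40016 × 4.97187 = 1.990 atoms per formula unit.

1.990 Al apfu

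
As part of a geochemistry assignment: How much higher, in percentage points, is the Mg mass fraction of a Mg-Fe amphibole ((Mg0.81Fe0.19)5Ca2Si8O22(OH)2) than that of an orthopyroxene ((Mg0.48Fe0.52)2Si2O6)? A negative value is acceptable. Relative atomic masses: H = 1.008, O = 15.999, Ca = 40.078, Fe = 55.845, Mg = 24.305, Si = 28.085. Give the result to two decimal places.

Mg in (Mg0.81Fe0.19)5Ca2Si8O22(OH)2: molar mass 842.316 g/mol; 4.05×24.305 = 98.435 g → 11.69 wt%.
Mg in (Mg0.48Fe0.52)2Si2O6: molar mass 233.576 g/mol; 0.96×24.305 = 23.333 g → 9.99 wt%.
Difference = 11.69 − 9.99 = 1.70 percentage points.

1.70 percentage points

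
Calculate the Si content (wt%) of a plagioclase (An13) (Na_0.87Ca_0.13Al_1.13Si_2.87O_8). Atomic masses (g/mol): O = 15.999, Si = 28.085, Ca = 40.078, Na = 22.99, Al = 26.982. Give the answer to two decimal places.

30.50 wt%

M(Na_0.87Ca_0.13Al_1.13Si_2.87O_8) = 264.297 g/mol.
Si contributes 2.87 × 28.085 = 80.604 g per mole.
80.604/264.297 = 0.3050 → 30.50%.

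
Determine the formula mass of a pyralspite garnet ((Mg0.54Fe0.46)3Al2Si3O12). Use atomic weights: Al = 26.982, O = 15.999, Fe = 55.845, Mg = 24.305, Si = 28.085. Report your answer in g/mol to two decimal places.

446.65 g/mol

The formula mass is the sum 1.62×24.305 + 1.38×55.845 + 2×26.982 + 3×28.085 + 12×15.999.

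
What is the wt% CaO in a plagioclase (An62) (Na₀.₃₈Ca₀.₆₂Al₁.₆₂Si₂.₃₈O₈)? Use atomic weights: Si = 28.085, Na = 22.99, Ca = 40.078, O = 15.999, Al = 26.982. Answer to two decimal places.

12.78 wt%

M(Na₀.₃₈Ca₀.₆₂Al₁.₆₂Si₂.₃₈O₈) = 272.130 g/mol; M(CaO) = 56.077 g/mol.
Moles CaO per formula unit = 0.62 Ca ÷ 1 = 0.6200.
CaO fraction = (0.6200 × 56.077) / 272.130 = 34.768/272.130 = 0.1278.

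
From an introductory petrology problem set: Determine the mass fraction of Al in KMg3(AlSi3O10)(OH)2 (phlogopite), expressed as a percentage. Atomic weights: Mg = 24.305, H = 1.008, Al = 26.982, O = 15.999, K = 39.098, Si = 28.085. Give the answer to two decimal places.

Formula mass = 1·39.098 + 3·24.305 + 1·26.982 + 3·28.085 + 12·15.999 + 2·1.008 = 417.254 g/mol, of which 26.982 g is Al.
So Al makes up 26.982/417.254 = 0.0647 of the mass, i.e. 6.47%.

6.47 weight percent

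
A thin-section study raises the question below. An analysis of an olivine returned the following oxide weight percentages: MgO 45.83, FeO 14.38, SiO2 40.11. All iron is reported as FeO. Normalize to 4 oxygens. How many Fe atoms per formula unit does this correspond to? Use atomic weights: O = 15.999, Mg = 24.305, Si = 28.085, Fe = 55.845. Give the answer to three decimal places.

0.300 Fe apfu

MgO (M=40.304): mol = 1.13711; Mg = 1.13711, O = 1.13711.
FeO (M=71.844): mol = 0.20016; Fe = 0.20016, O = 0.20016.
SiO2 (M=60.083): mol = 0.66758; Si = 0.66758, O = 1.33516.
ΣO = 2.67243; factor = 4/ΣO = 1.49677.
Fe apfu = 0.20016 × 1.49677 = 0.300.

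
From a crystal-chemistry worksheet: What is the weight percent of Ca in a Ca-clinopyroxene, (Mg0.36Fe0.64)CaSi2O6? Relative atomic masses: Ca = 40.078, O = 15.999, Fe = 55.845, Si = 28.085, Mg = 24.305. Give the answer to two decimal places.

16.93 wt%

Formula mass = 0.36×24.305 + 0.64×55.845 + 1×40.078 + 2×28.085 + 6×15.999 = 236.733 g/mol, of which 40.078 g is Ca.
So Ca makes up 40.078/236.733 = 0.1693 of the mass, i.e. 16.93%.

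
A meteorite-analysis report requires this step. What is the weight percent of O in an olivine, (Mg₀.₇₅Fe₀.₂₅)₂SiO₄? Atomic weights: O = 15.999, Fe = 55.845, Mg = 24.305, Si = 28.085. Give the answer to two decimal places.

M((Mg₀.₇₅Fe₀.₂₅)₂SiO₄) = 156.461 g/mol.
O contributes 4 × 15.999 = 63.996 g per mole.
63.996/156.461 = 0.4090 → 40.90%.

40.90 mass %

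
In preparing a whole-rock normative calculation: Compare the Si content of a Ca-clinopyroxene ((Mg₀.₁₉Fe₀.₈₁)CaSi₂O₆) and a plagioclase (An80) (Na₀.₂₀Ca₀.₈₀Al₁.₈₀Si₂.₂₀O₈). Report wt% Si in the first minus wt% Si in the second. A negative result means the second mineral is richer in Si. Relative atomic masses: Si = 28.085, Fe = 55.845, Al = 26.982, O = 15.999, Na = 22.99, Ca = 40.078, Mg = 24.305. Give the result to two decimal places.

0.73 percentage points

First mineral: 56.170 g Si in 242.094 g formula = 23.20 wt% Si.
Second mineral: 61.787 g Si in 275.007 g formula = 22.47 wt% Si.
23.20% − 22.47% gives a difference of 0.73 percentage points.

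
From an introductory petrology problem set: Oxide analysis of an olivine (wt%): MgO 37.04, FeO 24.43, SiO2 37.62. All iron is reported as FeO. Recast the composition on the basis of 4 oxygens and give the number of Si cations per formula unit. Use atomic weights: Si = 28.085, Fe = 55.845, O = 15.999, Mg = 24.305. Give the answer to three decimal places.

MgO: 37.04/40.304 = 0.91902 mol → 0.91902 mol Mg, 0.91902 mol O.
FeO: 24.43/71.844 = 0.34004 mol → 0.34004 mol Fe, 0.34004 mol O.
SiO2: 37.62/60.083 = 0.62613 mol → 0.62613 mol Si, 1.25226 mol O.
Total oxygen = 2.51132 mol. Normalization factor = 4/2.51132 = 1.59279.
Si per 4 O = 0.62613 × 1.59279 = 0.997.

0.997 Si apfu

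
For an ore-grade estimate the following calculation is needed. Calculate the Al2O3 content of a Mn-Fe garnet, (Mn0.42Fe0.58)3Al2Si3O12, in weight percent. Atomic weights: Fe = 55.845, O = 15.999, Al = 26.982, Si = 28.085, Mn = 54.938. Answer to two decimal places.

20.53 wt%

M((Mn0.42Fe0.58)3Al2Si3O12) = 496.599 g/mol; M(Al2O3) = 101.961 g/mol.
Moles Al2O3 per formula unit = 2 Al ÷ 2 = 1.0000.
Al2O3 fraction = (1.0000 × 101.961) / 496.599 = 101.961/496.599 = 0.2053.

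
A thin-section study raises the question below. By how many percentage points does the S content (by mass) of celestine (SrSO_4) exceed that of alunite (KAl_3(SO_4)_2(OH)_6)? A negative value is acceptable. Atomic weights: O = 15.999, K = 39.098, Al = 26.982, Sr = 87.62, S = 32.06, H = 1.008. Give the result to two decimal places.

M(SrSO_4) = 183.676 g/mol, so wt% S = 32.060/183.676 × 100 = 17.45%.
M(KAl_3(SO_4)_2(OH)_6) = 414.198 g/mol, so wt% S = 64.120/414.198 × 100 = 15.48%.
17.45 − 15.48 = 1.97 pp.

1.97 percentage points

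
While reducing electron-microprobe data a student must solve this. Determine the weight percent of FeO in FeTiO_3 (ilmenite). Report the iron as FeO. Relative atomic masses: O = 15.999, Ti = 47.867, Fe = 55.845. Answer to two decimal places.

47.36 wt%

Formula mass = 151.709 g/mol.
1 Fe → 1.0000 mol FeO per formula unit; M(FeO) = 71.844, so FeO mass = 71.844 g.
71.844/151.709 × 100 = 47.36 wt%.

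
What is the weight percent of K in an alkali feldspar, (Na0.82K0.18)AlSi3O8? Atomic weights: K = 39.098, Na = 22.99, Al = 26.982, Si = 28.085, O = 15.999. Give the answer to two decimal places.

2.65 wt%

Molar mass of (Na0.82K0.18)AlSi3O8: 0.82×22.99 + 0.18×39.098 + 1×26.982 + 3×28.085 + 8×15.999 = 265.118 g/mol.
Mass of K per formula unit: 0.18 × 39.098 = 7.038 g.
Weight fraction K = 7.038 / 265.118 = 0.0265.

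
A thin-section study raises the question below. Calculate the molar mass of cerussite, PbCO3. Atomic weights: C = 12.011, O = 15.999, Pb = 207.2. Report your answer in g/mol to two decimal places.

267.21 g/mol

The formula mass is the sum 1(207.2) + 1(12.011) + 3(15.999).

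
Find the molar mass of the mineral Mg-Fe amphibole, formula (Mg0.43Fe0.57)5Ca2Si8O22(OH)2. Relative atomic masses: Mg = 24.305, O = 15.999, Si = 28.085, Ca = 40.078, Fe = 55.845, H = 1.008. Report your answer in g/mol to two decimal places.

M = 2.15(24.305) + 2.85(55.845) + 2(40.078) + 8(28.085) + 24(15.999) + 2(1.008)

902.24 g/mol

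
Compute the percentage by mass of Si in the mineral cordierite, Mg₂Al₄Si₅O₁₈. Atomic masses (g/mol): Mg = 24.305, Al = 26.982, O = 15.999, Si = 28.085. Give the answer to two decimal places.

24.01 weight percent

M(Mg₂Al₄Si₅O₁₈) = 584.945 g/mol.
Si contributes 5 × 28.085 = 140.425 g per mole.
140.425/584.945 = 0.2401 → 24.01%.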